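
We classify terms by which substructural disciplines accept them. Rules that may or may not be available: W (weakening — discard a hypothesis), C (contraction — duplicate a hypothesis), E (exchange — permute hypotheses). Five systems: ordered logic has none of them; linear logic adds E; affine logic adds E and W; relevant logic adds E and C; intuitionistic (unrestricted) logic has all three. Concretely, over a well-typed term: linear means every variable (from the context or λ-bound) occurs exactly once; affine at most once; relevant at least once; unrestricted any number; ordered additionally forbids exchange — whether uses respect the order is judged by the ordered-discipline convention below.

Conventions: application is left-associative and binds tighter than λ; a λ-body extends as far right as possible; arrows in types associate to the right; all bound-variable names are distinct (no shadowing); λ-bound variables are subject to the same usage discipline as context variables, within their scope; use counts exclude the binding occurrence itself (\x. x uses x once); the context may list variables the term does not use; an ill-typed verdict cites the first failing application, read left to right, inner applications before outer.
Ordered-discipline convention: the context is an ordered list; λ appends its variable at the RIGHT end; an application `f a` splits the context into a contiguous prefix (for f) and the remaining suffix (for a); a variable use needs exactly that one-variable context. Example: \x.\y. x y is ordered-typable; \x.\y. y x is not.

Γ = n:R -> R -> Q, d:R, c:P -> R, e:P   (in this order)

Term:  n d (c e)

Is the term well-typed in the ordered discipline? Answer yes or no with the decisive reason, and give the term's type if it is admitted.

yes — n, d, c, e once each; derivable with no W/C/E; term : Q
variable uses: n ×1, d ×1, c ×1, e ×1
uses in reading order: n, d, c, e
typing: well-typed at Q
across the five disciplines: ordered ✓, linear ✓, affine ✓, relevant ✓, unrestricted ✓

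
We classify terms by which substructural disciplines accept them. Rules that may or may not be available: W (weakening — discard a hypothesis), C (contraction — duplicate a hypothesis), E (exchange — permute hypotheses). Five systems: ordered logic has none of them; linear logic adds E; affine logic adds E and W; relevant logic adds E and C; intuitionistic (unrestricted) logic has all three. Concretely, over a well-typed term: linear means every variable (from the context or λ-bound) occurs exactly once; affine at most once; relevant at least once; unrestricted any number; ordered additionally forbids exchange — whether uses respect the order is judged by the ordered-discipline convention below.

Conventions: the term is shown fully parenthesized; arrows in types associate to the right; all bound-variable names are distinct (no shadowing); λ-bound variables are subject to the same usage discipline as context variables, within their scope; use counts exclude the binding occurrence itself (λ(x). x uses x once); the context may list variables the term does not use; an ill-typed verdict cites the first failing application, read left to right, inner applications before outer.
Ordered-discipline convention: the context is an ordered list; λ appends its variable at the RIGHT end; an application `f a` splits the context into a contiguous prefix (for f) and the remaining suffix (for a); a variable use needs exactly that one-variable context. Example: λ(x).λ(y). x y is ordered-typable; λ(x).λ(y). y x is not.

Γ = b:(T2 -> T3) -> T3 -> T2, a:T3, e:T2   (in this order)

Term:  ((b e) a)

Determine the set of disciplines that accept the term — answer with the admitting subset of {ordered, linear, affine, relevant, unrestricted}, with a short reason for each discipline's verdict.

admitting disciplines: none
usage: b ×1; a ×1; e ×1
use order (left to right): b, e, a
typing: ill-typed: an argument T2 mismatches the expected T2 -> T3
ordered ✗ (the type mismatch rejects it)
linear ✗ (not simply typable)
affine ✗ (fails simple typing)
relevant ✗ (a type mismatch blocks all five)
unrestricted ✗ (the type mismatch rejects it)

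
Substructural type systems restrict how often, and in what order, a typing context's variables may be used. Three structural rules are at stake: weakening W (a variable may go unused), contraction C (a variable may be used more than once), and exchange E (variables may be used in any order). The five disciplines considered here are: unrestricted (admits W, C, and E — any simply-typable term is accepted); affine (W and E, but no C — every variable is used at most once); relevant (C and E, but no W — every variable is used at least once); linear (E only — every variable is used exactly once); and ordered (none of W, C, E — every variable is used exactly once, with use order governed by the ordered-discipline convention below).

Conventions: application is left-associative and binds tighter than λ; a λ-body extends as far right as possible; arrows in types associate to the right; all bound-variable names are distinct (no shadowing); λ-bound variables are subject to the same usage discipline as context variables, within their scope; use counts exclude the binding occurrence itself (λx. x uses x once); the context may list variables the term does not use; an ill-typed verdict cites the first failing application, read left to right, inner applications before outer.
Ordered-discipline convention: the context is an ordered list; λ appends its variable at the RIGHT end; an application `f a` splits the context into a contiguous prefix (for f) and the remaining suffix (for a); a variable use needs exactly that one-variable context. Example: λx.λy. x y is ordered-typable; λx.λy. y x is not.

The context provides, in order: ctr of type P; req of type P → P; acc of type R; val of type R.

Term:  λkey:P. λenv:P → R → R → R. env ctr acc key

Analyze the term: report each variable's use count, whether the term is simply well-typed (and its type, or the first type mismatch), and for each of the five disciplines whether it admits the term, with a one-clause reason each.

usage: ctr: 1; req: 0; acc: 1; val: 0; key [bound]: 1; env [bound]: 1
uses in reading order: env, ctr, acc, key
typing: ill-typed: argument of type P where R is required
ordered ✗ (a type mismatch blocks all five)
linear ✗ (the type mismatch rejects it)
affine ✗ (not simply typable)
relevant ✗ (fails simple typing)
unrestricted ✗ (a type mismatch blocks all five)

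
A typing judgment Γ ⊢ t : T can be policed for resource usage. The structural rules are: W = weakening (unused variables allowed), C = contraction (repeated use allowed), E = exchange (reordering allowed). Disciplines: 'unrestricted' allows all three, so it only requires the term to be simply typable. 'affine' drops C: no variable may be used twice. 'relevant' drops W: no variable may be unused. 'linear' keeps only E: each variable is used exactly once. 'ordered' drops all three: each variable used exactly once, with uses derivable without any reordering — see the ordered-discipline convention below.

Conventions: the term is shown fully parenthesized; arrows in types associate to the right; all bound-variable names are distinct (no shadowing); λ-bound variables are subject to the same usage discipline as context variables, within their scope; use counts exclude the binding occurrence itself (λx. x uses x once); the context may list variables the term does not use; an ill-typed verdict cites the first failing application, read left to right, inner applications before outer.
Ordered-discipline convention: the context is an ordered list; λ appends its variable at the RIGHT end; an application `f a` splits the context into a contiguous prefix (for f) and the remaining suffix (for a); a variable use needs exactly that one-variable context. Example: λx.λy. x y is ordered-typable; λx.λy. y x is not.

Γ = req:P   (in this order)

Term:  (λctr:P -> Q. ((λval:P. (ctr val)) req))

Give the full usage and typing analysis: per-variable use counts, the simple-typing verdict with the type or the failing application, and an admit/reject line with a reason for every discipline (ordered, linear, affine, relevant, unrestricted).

variable uses: req: 1×; ctr (λ-bound): 1×; val (λ-bound): 1×
use order (left to right): ctr, val, req
typing: well-typed at (P -> Q) -> Q
ordered: ✗ — needs exchange: uses follow ctr, val, req
linear: ✓ — req, ctr, val: one use apiece
affine: ✓ — at most one use each (req, ctr, val)
relevant: ✓ — at least one use each (req, ctr, val)
unrestricted: ✓ — typability at (P -> Q) -> Q is all that's needed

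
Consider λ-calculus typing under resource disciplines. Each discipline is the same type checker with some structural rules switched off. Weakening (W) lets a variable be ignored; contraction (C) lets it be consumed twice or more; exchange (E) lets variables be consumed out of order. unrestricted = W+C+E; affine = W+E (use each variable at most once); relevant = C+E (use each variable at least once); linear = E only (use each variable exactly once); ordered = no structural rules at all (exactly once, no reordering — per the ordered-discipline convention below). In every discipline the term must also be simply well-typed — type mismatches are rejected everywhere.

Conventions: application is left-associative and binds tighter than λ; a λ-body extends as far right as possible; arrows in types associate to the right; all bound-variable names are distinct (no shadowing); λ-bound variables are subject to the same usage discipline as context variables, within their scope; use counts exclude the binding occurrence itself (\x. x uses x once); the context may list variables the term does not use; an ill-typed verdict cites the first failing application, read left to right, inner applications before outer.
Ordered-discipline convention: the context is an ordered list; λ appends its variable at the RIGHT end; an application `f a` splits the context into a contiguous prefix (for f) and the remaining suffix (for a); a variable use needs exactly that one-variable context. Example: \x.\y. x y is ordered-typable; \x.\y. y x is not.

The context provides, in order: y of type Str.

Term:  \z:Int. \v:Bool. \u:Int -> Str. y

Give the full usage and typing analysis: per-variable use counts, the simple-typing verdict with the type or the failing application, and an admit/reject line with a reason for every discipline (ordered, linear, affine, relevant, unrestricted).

usage: y=1, z [bound]=0, v [bound]=0, u [bound]=0
uses in reading order: y
typing: the term checks, with type Int -> Bool -> (Int -> Str) -> Str
ordered: ✗ — needs weakening: z, v, u unused
linear: ✗ — needs weakening: z, v, u unused
affine: ✓ — no duplicate uses among y, z, v, u
relevant: ✗ — needs weakening: z, v, u unused
unrestricted: ✓ — type-checks (Int -> Bool -> (Int -> Str) -> Str) and nothing is barred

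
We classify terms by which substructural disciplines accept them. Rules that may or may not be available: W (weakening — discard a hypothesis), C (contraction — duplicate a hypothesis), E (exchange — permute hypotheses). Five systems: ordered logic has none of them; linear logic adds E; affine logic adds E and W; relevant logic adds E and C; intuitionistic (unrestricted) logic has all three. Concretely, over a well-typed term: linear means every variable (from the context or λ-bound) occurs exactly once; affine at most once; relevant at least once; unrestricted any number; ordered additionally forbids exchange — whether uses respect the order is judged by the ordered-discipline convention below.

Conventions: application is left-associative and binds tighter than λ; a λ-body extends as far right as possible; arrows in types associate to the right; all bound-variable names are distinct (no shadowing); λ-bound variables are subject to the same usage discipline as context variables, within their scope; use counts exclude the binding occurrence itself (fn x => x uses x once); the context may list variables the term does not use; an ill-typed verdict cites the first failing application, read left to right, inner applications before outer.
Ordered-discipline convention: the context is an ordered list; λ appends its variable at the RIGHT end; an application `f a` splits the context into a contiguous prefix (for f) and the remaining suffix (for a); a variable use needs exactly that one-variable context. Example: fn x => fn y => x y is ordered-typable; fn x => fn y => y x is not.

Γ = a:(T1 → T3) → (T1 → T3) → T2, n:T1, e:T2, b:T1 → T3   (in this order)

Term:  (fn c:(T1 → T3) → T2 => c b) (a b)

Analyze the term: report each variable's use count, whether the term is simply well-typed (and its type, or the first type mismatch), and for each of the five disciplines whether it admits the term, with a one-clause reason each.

counts: a=1, n=0, e=0, b=2, c (bound)=1
order of uses: c, b, a, b
typing: well-typed at T2
ordered: ✗, uses contraction: b ×2; unused: n, e — weakening required
linear: ✗, uses contraction: b ×2; unused: n, e — weakening required
affine: ✗, uses contraction: b ×2
relevant: ✗, unused: n, e — weakening required
unrestricted: ✓, type-checks (T2) and nothing is barred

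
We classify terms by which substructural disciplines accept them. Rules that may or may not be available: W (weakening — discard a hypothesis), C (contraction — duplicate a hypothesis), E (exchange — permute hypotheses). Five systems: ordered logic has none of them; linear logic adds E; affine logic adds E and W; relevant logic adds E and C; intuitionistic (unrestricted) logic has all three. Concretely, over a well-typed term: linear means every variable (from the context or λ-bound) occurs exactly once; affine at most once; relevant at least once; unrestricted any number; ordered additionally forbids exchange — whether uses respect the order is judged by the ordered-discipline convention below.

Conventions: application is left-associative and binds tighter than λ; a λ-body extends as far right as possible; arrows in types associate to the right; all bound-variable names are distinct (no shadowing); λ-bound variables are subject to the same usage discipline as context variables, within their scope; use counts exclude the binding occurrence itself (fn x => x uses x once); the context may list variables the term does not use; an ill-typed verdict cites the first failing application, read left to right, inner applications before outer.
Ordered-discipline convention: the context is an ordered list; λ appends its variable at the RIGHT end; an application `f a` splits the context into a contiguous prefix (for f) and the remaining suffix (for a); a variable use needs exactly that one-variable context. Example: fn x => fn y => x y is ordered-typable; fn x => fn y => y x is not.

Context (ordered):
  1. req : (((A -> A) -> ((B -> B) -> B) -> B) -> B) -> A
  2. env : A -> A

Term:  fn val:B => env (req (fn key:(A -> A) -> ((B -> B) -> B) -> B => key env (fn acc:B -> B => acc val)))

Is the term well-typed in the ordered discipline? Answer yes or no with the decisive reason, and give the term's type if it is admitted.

no — repeated use of env ×2
use counts: req: 1×; env: 2×; val (λ-bound): 1×; key (λ-bound): 1×; acc (λ-bound): 1×
order of uses: env, req, key, env, acc, val
typing: ✓ — B -> A
all disciplines: ordered ✗; linear ✗; affine ✗; relevant ✓; unrestricted ✓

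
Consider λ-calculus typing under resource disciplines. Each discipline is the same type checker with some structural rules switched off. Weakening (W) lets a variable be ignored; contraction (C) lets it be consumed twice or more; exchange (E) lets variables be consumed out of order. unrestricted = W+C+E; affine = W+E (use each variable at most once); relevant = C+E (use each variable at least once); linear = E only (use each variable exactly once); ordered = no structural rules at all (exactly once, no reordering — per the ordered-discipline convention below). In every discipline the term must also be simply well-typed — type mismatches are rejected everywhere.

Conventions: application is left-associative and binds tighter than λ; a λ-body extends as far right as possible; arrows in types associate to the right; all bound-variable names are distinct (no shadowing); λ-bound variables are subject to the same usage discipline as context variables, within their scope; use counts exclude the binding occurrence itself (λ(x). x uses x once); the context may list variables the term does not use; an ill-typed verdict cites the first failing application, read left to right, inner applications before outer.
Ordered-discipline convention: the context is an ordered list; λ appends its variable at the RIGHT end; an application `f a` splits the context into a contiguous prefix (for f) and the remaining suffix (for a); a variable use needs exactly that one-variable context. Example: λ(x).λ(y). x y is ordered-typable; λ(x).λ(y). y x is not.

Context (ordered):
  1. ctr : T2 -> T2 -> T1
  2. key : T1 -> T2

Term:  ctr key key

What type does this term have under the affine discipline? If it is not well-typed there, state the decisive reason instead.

not well-typed under affine — a type mismatch blocks all five
counts: ctr ×1, key ×2
use order (left to right): ctr, key, key
typing: ill-typed: a function awaiting T2 gets T1 -> T2
all disciplines: ordered ✗; linear ✗; affine ✗; relevant ✗; unrestricted ✗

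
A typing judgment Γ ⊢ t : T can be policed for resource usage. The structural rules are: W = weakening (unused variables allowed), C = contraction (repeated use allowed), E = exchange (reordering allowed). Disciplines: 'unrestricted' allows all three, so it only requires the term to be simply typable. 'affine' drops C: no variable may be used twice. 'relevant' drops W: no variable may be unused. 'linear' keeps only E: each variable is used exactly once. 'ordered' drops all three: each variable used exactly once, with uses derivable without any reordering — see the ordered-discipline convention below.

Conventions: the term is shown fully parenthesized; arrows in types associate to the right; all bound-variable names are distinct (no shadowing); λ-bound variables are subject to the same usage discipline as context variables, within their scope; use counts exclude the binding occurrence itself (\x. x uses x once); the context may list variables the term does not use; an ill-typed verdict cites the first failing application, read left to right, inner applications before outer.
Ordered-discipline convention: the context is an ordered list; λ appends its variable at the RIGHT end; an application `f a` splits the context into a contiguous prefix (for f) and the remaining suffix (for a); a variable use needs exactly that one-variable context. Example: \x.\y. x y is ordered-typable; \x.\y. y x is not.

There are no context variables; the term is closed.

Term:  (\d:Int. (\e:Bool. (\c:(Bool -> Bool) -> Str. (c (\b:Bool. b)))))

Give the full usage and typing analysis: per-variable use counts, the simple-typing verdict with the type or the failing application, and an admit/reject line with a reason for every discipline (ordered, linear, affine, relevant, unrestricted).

variable uses: d (λ-bound)=0; e (λ-bound)=0; c (λ-bound)=1; b (λ-bound)=1
order of uses: c, b
typing: ✓ — Int -> Bool -> ((Bool -> Bool) -> Str) -> Str
ordered: ✗ — d, e never used (weakening)
linear: ✗ — d, e never used (weakening)
affine: ✓ — d, e, c, b: no repeats, contraction unneeded
relevant: ✗ — d, e never used (weakening)
unrestricted: ✓ — typability at Int -> Bool -> ((Bool -> Bool) -> Str) -> Str is all that's needed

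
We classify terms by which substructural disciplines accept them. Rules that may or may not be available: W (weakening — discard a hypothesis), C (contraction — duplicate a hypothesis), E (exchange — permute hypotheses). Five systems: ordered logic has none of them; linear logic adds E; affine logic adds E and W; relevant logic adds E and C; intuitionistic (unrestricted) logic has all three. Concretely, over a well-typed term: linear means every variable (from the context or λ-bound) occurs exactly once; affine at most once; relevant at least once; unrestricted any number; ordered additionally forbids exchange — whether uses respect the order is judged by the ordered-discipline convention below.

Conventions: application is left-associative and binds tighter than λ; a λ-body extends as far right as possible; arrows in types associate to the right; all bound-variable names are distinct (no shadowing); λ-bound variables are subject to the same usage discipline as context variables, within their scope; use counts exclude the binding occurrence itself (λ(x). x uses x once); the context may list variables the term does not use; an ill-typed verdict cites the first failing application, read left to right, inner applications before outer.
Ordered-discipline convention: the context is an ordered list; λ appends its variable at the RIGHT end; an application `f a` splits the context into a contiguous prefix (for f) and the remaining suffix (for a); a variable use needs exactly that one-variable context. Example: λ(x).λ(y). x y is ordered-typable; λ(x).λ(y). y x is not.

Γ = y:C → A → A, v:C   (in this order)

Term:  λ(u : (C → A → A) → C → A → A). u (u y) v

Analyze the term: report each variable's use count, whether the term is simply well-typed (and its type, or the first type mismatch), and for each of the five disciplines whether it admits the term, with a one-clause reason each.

variable uses: y ×1; v ×1; u (λ-bound) ×2
use order (left to right): u, u, y, v
typing: well-typed at ((C → A → A) → C → A → A) → A → A
ordered: ✗ — needs contraction — u ×2
linear: ✗ — needs contraction — u ×2
affine: ✗ — needs contraction — u ×2
relevant: ✓ — y, v, u: all used, weakening unneeded
unrestricted: ✓ — type-checks (((C → A → A) → C → A → A) → A → A) and nothing is barred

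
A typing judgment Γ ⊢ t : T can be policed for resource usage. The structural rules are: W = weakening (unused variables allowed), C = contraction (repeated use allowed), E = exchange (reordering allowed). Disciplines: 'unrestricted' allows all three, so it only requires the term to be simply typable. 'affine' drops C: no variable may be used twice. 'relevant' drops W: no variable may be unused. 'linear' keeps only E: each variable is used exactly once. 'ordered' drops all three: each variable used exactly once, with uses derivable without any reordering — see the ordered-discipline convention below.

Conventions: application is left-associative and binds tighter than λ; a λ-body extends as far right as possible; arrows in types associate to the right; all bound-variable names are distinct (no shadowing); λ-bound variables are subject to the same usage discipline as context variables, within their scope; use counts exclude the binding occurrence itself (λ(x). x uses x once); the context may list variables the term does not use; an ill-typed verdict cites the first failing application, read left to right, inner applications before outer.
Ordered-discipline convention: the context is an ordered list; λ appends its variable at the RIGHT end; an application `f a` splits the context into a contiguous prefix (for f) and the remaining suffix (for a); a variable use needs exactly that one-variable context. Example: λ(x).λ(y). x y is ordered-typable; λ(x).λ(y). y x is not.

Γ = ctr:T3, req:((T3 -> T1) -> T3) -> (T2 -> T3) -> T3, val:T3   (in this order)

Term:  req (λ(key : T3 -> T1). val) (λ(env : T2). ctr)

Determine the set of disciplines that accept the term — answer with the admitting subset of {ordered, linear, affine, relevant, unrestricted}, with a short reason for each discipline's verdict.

admitting disciplines: affine, unrestricted
usage: ctr: 1×; req: 1×; val: 1×; key [bound]: 0×; env [bound]: 0×
uses in reading order: req, val, ctr
typing: well-typed — term : T3
ordered: ✗, needs weakening: key, env unused
linear: ✗, needs weakening: key, env unused
affine: ✓, at most one use each (ctr, req, val, key, env)
relevant: ✗, needs weakening: key, env unused
unrestricted: ✓, simply typable at T3; W, C, E all held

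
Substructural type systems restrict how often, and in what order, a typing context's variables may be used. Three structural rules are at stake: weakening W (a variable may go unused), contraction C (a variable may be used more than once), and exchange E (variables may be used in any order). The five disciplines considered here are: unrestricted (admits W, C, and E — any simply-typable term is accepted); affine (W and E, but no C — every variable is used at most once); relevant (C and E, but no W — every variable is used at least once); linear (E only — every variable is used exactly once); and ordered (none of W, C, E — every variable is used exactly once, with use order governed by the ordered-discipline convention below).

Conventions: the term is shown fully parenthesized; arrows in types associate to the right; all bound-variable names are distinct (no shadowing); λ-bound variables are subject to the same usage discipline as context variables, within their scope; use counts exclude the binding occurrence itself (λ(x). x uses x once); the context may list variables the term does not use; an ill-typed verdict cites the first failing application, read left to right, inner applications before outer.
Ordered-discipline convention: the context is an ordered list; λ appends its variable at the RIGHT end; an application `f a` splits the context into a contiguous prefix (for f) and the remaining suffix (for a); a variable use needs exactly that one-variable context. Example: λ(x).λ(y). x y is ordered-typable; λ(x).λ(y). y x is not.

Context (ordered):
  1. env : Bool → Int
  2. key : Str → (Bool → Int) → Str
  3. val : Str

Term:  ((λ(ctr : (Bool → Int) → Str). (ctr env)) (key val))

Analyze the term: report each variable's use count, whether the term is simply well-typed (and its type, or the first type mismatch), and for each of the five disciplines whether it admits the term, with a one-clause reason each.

variable uses: env ×1; key ×1; val ×1; ctr (bound) ×1
uses in reading order: ctr, env, key, val
typing: well-typed at Str
ordered: ✗, no contiguous prefix/suffix split fits ctr, env, key, val
linear: ✓, single use per variable (env, key, val, ctr)
affine: ✓, none of env, key, val, ctr used more than once
relevant: ✓, at least one use each (env, key, val, ctr)
unrestricted: ✓, simply typable at Str; W, C, E all held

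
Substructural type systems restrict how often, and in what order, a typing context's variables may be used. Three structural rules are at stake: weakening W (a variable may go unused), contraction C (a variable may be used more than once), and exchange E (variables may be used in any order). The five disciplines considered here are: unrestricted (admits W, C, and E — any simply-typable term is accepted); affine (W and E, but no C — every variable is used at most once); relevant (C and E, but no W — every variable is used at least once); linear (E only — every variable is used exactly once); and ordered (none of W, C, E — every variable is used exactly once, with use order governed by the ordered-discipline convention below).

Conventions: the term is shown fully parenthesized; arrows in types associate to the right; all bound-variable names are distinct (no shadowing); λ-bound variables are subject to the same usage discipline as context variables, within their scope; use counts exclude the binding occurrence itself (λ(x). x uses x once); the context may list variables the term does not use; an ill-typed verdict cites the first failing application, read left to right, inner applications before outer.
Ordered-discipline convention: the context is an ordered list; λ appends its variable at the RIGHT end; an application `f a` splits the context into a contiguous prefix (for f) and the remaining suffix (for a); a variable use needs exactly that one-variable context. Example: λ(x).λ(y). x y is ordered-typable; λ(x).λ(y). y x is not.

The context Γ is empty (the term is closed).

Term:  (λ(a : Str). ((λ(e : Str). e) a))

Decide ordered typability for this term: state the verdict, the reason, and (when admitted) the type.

yes — one use each (a, e); ordered split holds; term : Str -> Str
counts: a (bound): 1, e (bound): 1
left-to-right use order: e, a
typing: well-typed — term : Str -> Str
all disciplines: ordered ✓; linear ✓; affine ✓; relevant ✓; unrestricted ✓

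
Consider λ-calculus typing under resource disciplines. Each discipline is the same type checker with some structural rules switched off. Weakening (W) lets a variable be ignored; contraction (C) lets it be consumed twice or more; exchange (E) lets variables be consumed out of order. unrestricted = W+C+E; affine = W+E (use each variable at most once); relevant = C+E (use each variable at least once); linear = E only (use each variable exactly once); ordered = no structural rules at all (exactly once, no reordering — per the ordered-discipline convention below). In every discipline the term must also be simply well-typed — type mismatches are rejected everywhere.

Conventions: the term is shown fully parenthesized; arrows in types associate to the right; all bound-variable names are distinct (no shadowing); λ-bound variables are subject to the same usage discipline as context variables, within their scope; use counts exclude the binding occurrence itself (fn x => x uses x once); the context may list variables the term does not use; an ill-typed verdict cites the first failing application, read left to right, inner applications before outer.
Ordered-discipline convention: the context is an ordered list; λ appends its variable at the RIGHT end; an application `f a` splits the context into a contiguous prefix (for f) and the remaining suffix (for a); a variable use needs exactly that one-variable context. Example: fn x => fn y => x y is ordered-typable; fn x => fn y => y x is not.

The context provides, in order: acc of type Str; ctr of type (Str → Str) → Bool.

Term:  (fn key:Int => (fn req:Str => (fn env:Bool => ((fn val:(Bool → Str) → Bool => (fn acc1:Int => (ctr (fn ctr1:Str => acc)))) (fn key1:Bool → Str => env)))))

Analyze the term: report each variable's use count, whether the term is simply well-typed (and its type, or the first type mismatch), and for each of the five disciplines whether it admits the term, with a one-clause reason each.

variable uses: acc=1; ctr=1; key [bound]=0; req [bound]=0; env [bound]=1; val [bound]=0; acc1 [bound]=0; ctr1 [bound]=0; key1 [bound]=0
order of uses: ctr, acc, env
typing: well-typed — term : Int → Str → Bool → Int → Bool
ordered: ✗, unused: key, req, val, acc1, ctr1, key1 — weakening required
linear: ✗, unused: key, req, val, acc1, ctr1, key1 — weakening required
affine: ✓, at most one use each (acc, ctr, key, req, env, val, acc1, ctr1, key1)
relevant: ✗, unused: key, req, val, acc1, ctr1, key1 — weakening required
unrestricted: ✓, type-checks (Int → Str → Bool → Int → Bool) and nothing is barred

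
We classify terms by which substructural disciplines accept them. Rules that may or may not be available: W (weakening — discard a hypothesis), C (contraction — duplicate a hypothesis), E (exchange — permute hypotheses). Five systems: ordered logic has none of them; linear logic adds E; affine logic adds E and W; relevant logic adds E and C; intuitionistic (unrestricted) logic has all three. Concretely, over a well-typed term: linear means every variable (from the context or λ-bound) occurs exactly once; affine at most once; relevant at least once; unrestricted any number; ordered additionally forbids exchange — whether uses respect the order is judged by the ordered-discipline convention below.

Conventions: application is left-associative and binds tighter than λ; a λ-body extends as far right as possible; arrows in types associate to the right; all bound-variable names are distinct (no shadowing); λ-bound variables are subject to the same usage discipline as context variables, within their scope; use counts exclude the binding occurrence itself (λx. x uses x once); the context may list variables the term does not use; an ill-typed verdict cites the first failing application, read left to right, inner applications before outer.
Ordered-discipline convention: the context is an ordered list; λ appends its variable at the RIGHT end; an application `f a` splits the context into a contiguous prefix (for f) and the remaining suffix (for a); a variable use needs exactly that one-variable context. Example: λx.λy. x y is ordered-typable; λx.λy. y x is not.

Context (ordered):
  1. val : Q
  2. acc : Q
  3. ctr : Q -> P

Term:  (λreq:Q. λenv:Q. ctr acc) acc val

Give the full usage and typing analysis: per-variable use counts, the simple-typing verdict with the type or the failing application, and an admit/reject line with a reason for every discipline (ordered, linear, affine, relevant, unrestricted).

counts: val ×1, acc ×2, ctr ×1, req [bound] ×0, env [bound] ×0
left-to-right use order: ctr, acc, acc, val
typing: ✓ — P
ordered: ✗, needs contraction — acc ×2; req, env never used (weakening)
linear: ✗, needs contraction — acc ×2; req, env never used (weakening)
affine: ✗, needs contraction — acc ×2
relevant: ✗, req, env never used (weakening)
unrestricted: ✓, well-typed at P; no restrictions here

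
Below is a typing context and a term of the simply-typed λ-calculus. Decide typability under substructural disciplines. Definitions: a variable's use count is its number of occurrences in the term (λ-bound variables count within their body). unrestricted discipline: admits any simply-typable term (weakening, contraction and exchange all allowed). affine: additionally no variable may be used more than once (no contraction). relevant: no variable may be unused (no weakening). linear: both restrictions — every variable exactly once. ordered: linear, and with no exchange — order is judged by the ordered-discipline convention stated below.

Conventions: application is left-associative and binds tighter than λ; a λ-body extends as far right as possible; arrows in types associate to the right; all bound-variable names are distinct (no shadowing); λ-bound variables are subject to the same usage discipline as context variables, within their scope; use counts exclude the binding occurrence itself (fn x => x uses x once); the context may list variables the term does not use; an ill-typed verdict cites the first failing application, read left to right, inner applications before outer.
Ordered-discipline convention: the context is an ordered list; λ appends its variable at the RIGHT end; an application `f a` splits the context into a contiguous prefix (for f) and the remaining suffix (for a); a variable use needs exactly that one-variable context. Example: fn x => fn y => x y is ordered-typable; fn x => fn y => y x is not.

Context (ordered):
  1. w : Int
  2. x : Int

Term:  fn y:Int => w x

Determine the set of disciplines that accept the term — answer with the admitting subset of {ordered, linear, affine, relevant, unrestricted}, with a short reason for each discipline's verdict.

admitted in: none
variable uses: w ×1; x ×1; y (bound) ×0
uses in reading order: w, x
typing: ill-typed: applying a non-function (Int)
ordered ✗ (the type mismatch rejects it)
linear ✗ (not simply typable)
affine ✗ (fails simple typing)
relevant ✗ (a type mismatch blocks all five)
unrestricted ✗ (the type mismatch rejects it)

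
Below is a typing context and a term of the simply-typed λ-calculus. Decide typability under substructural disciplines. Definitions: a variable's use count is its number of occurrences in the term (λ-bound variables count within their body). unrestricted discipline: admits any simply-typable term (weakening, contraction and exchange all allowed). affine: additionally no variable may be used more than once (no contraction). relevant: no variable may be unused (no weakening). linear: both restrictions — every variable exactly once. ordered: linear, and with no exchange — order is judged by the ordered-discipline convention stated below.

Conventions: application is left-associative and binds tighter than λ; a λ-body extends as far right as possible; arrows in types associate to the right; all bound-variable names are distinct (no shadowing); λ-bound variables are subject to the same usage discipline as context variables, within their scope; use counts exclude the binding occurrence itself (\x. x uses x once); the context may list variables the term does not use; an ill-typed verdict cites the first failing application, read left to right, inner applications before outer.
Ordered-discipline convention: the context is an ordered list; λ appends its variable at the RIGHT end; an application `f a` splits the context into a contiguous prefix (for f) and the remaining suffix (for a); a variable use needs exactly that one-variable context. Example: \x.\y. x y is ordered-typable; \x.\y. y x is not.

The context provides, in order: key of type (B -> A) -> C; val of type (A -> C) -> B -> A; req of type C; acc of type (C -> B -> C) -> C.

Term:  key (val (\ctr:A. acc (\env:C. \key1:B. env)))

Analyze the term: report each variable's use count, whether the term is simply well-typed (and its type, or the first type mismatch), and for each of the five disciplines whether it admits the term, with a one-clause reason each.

use counts: key=1; val=1; req=0; acc=1; ctr (bound)=0; env (bound)=1; key1 (bound)=0
order of uses: key, val, acc, env
typing: ✓ — C
ordered: ✗, req, ctr, key1 never used (weakening)
linear: ✗, req, ctr, key1 never used (weakening)
affine: ✓, at most one use each (key, val, req, acc, ctr, env, key1)
relevant: ✗, req, ctr, key1 never used (weakening)
unrestricted: ✓, type-checks (C) and nothing is barred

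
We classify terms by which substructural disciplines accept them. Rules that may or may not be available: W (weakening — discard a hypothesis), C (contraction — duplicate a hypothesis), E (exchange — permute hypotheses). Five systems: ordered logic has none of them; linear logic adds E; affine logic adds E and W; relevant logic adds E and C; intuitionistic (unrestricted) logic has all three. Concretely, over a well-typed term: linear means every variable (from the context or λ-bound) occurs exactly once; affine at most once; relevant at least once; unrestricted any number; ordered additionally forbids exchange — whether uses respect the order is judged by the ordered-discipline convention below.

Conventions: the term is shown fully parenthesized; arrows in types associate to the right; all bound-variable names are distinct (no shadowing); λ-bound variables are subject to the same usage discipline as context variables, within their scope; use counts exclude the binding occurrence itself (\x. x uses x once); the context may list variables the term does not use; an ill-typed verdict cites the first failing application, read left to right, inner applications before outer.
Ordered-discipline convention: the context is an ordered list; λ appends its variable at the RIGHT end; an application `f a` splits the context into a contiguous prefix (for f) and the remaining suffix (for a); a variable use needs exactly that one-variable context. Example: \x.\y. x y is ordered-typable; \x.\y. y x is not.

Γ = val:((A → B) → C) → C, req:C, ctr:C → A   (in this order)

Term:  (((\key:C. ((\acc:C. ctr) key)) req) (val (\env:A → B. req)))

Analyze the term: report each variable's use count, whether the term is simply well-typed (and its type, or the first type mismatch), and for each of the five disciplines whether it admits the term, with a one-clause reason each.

use counts: val: 1; req: 2; ctr: 1; key (λ-bound): 1; acc (λ-bound): 0; env (λ-bound): 0
uses in reading order: ctr, key, req, val, req
typing: well-typed at A
ordered: ✗, req ×2 used more than once (contraction); needs weakening: acc, env unused
linear: ✗, req ×2 used more than once (contraction); needs weakening: acc, env unused
affine: ✗, req ×2 used more than once (contraction)
relevant: ✗, needs weakening: acc, env unused
unrestricted: ✓, type-checks (A) and nothing is barred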